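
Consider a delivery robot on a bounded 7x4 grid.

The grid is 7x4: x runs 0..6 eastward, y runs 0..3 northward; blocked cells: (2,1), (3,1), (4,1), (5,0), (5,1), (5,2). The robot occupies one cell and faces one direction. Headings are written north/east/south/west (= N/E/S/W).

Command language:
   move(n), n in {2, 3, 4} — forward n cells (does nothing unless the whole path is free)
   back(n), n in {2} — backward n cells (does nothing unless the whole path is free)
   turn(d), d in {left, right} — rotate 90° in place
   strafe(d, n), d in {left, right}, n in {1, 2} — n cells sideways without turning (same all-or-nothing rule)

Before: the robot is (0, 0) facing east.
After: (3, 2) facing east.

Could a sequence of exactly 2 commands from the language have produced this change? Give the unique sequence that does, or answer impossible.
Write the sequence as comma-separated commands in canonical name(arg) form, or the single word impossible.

key: running move(3) before strafe(left, 2) would end elsewhere — order is forced
initial: (0, 0) facing east
[1] after strafe(left, 2): (0, 2) facing east
[2] after move(3): (3, 2) facing east
no rival 2-sequence matches.

strafe(left, 2), move(3)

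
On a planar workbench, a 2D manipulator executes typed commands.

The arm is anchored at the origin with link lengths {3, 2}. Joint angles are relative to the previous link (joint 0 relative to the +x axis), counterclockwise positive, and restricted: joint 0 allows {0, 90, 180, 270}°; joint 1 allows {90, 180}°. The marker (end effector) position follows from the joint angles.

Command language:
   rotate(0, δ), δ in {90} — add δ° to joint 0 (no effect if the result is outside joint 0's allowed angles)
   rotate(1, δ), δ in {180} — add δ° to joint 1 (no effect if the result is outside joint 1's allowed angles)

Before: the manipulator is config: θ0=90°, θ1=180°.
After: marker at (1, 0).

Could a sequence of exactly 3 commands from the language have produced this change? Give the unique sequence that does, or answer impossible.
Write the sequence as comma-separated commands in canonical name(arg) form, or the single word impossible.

rotate(0, 90), rotate(0, 90), rotate(0, 90)

from: config: θ0=90°, θ1=180°
step 1 (rotate(0, 90)): config: θ0=180°, θ1=180°
step 2 (rotate(0, 90)): config: θ0=270°, θ1=180°
step 3 (rotate(0, 90)): config: θ0=0°, θ1=180°
uniquely the one of 8 3-step routes that fits.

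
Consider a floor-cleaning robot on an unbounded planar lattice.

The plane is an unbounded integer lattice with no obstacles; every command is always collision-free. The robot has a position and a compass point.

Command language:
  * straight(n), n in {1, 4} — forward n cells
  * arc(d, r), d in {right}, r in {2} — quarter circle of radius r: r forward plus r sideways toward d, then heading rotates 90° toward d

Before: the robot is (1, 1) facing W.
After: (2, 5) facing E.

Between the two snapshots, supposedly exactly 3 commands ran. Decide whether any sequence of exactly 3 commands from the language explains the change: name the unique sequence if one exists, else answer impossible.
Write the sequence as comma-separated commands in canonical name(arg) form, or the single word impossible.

arc(right, 2), arc(right, 2), straight(1)

key: position moved to (2,5) AND the heading swung to E — translation plus rotation needed
initial: (1, 1) facing W
step 1 (arc(right, 2)): (-1, 3) facing N
step 2 (arc(right, 2)): (1, 5) facing E
step 3 (straight(1)): (2, 5) facing E
uniquely the one of 27 3-step routes that fits.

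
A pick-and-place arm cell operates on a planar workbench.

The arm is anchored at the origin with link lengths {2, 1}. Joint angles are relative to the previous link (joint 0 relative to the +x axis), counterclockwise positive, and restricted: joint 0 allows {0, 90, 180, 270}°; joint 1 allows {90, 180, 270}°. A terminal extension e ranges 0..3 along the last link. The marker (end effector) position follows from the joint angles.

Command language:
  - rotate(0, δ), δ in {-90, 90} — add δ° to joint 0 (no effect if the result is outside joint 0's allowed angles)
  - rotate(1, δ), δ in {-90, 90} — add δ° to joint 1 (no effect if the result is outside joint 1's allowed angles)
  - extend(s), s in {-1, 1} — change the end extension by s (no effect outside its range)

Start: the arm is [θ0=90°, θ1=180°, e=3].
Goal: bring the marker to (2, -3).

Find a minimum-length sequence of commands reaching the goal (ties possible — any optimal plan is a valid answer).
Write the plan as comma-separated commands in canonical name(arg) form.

rotate(1, 90), rotate(0, -90), extend(-1)

begin: [θ0=90°, θ1=180°, e=3]
t=1 rotate(1, 90) ⇒ [θ0=90°, θ1=270°, e=3]
t=2 rotate(0, -90) ⇒ [θ0=0°, θ1=270°, e=3]
t=3 extend(-1) ⇒ [θ0=0°, θ1=270°, e=2]
no 2-step plan works, so 3 is optimal.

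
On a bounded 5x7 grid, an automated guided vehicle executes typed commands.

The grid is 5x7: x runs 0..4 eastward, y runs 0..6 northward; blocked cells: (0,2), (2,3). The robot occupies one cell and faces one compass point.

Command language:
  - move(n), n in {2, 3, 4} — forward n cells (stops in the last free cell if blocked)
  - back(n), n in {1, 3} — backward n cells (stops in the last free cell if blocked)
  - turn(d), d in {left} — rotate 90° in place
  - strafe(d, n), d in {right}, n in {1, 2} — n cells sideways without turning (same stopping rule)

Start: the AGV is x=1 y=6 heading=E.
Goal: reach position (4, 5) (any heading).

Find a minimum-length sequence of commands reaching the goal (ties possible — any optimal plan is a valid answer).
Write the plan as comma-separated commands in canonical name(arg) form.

initial: x=1 y=6 heading=E
1. move(4) → x=4 y=6 heading=E
2. strafe(right, 1) → x=4 y=5 heading=E
no 1-step plan works, so 2 is optimal.

move(4), strafe(right, 1)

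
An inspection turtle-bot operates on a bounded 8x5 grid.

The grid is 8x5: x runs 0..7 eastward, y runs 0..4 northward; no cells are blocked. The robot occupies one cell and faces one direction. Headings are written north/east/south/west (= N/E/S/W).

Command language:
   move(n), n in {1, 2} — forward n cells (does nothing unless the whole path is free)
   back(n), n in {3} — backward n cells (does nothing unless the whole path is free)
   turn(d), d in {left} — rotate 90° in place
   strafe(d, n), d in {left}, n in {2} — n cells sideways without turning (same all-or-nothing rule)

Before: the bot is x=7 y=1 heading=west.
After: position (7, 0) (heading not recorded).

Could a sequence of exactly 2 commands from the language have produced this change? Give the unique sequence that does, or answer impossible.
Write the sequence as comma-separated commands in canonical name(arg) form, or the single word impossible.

turn(left), move(1)

key: order matters: swapping turn(left) and move(1) lands elsewhere
t0: x=7 y=1 heading=west
t=1 turn(left) ⇒ x=7 y=1 heading=south
t=2 move(1) ⇒ x=7 y=0 heading=south
all 25 alternatives checked — unique.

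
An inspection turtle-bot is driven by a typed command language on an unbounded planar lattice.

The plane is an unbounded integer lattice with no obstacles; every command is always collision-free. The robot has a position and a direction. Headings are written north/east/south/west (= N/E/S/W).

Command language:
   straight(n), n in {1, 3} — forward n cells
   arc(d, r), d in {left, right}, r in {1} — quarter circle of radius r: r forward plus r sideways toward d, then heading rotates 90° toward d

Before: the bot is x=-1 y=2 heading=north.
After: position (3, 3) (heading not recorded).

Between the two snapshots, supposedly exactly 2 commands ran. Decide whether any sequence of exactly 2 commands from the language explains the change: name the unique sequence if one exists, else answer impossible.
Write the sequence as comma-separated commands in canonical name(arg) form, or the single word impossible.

arc(right, 1), straight(3)

key: running straight(3) before arc(right, 1) would end elsewhere — order is forced
from: x=-1 y=2 heading=north
[1] after arc(right, 1): x=0 y=3 heading=east
[2] after straight(3): x=3 y=3 heading=east
no rival 2-sequence matches.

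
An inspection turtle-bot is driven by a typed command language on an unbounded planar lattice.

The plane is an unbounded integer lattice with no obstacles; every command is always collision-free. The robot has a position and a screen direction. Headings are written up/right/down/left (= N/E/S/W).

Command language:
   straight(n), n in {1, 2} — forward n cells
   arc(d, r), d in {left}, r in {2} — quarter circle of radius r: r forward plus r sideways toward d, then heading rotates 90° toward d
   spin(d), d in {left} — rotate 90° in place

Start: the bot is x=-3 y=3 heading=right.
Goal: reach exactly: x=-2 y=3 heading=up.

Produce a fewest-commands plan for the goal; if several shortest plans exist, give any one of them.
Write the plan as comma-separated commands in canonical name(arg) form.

initial: x=-3 y=3 heading=right
1. straight(1) → x=-2 y=3 heading=right
2. spin(left) → x=-2 y=3 heading=up
minimal: 2 command(s), checked below 2.

straight(1), spin(left)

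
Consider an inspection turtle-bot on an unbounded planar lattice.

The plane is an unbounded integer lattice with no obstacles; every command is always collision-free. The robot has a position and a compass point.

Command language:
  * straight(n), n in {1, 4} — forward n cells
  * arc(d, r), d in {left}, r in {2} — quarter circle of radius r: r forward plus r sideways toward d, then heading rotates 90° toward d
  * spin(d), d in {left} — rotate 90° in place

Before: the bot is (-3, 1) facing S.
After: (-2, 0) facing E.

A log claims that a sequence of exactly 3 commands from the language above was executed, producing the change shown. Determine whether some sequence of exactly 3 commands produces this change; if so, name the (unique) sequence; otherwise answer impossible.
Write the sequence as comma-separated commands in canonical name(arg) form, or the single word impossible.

straight(1), spin(left), straight(1)

key: position moved to (-2,0) AND the heading swung to E — translation plus rotation needed
initial: (-3, 1) facing S
1. straight(1) → (-3, 0) facing S
2. spin(left) → (-3, 0) facing E
3. straight(1) → (-2, 0) facing E
all 64 alternatives checked — unique.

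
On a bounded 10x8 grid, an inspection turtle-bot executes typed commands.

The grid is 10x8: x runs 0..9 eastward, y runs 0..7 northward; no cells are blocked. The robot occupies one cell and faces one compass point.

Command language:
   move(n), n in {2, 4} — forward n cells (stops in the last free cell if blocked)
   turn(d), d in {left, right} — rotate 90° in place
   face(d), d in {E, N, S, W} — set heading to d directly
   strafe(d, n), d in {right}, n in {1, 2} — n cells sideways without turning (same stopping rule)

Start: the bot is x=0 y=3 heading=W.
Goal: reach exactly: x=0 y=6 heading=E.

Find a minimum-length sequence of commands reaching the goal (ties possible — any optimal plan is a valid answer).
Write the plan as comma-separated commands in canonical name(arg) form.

start: x=0 y=3 heading=W
step 1 (strafe(right, 1)): x=0 y=4 heading=W
step 2 (strafe(right, 2)): x=0 y=6 heading=W
step 3 (face(E)): x=0 y=6 heading=E
no 2-step plan works, so 3 is optimal.

strafe(right, 1), strafe(right, 2), face(E)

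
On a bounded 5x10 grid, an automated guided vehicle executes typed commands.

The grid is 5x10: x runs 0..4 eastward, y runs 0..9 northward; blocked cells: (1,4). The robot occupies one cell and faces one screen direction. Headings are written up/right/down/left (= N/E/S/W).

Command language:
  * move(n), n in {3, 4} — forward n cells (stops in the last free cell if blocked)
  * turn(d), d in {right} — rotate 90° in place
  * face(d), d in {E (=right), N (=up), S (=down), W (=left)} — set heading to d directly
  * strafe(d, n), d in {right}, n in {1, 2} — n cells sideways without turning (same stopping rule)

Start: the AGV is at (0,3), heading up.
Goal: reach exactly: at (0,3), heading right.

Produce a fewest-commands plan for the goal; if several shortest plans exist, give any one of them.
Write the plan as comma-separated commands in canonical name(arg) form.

face(E)

from: at (0,3), heading up
step 1 (face(E)): at (0,3), heading right
nothing shorter than 1 reaches the goal.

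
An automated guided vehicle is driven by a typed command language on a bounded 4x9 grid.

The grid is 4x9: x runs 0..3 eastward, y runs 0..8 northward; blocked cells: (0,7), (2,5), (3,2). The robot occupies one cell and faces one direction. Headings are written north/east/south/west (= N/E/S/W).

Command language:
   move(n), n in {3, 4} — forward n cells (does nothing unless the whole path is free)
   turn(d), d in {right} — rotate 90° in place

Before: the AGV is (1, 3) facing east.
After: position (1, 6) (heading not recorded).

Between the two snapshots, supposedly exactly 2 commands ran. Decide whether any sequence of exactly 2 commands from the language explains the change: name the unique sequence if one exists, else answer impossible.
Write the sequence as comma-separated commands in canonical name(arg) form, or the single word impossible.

every 2-command combo misses the target.

impossible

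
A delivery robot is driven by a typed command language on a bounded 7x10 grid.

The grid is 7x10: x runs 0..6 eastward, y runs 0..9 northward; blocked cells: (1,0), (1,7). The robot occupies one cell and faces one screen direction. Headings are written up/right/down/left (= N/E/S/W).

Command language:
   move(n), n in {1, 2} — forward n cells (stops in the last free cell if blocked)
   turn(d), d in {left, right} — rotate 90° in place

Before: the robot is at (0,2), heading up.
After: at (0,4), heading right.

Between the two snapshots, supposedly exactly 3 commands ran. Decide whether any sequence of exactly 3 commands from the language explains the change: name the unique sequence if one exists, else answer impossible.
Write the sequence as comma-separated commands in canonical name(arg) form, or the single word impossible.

key: running turn(right) before move(1) would end elsewhere — order is forced
initial: at (0,2), heading up
t=1 move(1) ⇒ at (0,3), heading up
t=2 move(1) ⇒ at (0,4), heading up
t=3 turn(right) ⇒ at (0,4), heading right
all 64 alternatives checked — unique.

move(1), move(1), turn(right)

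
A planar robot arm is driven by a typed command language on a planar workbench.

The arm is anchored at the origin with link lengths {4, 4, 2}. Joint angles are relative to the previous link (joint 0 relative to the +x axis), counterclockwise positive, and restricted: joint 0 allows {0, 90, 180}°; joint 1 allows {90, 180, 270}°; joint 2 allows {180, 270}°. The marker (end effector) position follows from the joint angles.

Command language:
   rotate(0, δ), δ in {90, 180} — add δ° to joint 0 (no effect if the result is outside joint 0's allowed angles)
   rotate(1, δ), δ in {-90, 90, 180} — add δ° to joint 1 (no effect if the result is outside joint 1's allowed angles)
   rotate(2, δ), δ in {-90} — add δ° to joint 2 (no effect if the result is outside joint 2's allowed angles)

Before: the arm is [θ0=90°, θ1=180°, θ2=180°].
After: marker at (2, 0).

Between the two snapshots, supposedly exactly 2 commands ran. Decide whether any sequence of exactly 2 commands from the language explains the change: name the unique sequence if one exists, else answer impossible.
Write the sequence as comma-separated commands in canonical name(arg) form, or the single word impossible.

key: running rotate(0, 180) before rotate(0, 90) would end elsewhere — order is forced
t0: [θ0=90°, θ1=180°, θ2=180°]
1. rotate(0, 90) → [θ0=180°, θ1=180°, θ2=180°]
2. rotate(0, 180) → [θ0=0°, θ1=180°, θ2=180°]
no rival 2-sequence matches.

rotate(0, 90), rotate(0, 180)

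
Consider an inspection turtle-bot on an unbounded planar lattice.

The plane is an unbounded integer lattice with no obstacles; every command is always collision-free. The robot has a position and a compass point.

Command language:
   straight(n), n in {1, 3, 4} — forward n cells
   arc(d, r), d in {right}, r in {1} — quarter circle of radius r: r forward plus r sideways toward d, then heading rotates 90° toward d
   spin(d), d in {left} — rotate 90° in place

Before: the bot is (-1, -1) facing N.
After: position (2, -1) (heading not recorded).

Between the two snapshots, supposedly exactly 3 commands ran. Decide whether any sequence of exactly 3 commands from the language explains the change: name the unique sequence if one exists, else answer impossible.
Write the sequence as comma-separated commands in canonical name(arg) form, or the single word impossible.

arc(right, 1), straight(1), arc(right, 1)

initial: (-1, -1) facing N
[1] after arc(right, 1): (0, 0) facing E
[2] after straight(1): (1, 0) facing E
[3] after arc(right, 1): (2, -1) facing S
no rival 3-sequence matches.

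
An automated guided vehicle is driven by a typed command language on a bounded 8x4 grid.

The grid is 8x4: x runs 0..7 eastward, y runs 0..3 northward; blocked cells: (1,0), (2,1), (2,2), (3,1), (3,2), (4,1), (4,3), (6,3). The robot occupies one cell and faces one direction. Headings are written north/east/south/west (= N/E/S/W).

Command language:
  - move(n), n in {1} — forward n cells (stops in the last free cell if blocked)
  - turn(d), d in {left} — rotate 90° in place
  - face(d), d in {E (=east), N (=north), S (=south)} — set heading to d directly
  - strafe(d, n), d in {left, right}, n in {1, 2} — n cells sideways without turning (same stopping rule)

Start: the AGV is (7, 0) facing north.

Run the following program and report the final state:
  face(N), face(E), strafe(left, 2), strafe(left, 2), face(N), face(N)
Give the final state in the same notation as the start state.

(7, 3) facing north

initial: (7, 0) facing north
t=1 face(N) ⇒ (7, 0) facing north
t=2 face(E) ⇒ (7, 0) facing east
t=3 strafe(left, 2) ⇒ (7, 2) facing east
t=4 strafe(left, 2) ⇒ (7, 3) facing east
t=5 face(N) ⇒ (7, 3) facing north
t=6 face(N) ⇒ (7, 3) facing north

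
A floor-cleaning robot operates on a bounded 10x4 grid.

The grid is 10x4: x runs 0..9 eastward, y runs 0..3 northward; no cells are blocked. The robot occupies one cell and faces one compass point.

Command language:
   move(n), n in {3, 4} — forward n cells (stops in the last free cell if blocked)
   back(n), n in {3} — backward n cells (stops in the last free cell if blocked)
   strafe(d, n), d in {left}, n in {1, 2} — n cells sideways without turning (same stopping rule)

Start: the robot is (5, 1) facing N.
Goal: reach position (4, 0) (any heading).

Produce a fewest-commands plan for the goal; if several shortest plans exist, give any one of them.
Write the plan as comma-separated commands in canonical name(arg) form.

start: (5, 1) facing N
[1] after back(3): (5, 0) facing N
[2] after strafe(left, 1): (4, 0) facing N
nothing shorter than 2 reaches the goal.

back(3), strafe(left, 1)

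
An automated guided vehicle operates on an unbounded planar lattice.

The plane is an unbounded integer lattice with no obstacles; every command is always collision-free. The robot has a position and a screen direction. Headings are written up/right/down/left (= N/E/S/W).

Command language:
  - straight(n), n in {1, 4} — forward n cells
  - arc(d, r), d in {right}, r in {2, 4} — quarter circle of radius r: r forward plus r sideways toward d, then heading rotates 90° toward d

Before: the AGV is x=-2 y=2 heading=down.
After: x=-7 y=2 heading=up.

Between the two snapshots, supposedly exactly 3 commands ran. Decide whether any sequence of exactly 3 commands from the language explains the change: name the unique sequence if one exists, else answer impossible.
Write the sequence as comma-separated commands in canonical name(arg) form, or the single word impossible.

arc(right, 2), straight(1), arc(right, 2)

key: position moved to (-7,2) AND the heading swung to N — translation plus rotation needed
initial: x=-2 y=2 heading=down
t=1 arc(right, 2) ⇒ x=-4 y=0 heading=left
t=2 straight(1) ⇒ x=-5 y=0 heading=left
t=3 arc(right, 2) ⇒ x=-7 y=2 heading=up
no rival 3-sequence matches.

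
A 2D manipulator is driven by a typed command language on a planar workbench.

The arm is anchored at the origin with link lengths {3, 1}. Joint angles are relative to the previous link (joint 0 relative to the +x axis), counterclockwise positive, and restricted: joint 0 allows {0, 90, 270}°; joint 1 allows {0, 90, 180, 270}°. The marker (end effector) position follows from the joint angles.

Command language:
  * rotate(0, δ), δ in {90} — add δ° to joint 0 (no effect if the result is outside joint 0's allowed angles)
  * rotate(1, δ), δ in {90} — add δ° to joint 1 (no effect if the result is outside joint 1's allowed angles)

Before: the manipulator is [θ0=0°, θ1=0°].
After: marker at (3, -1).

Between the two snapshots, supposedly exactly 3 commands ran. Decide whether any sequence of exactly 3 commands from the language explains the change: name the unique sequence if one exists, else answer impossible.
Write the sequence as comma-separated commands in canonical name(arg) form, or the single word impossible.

rotate(1, 90), rotate(1, 90), rotate(1, 90)

start: [θ0=0°, θ1=0°]
1. rotate(1, 90) → [θ0=0°, θ1=90°]
2. rotate(1, 90) → [θ0=0°, θ1=180°]
3. rotate(1, 90) → [θ0=0°, θ1=270°]
no rival 3-sequence matches.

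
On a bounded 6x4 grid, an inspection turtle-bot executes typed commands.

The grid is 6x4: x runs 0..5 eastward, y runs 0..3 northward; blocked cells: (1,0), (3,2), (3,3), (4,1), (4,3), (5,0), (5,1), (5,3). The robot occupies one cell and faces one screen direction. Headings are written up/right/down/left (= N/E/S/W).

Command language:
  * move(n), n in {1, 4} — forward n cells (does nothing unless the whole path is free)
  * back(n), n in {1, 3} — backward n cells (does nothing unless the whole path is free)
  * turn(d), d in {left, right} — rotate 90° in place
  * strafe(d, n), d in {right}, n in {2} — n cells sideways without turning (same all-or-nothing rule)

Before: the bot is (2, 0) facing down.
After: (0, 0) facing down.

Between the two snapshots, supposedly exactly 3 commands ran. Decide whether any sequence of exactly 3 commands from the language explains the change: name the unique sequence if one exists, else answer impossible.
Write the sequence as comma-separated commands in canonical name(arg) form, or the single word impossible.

back(1), strafe(right, 2), move(1)

key: order matters: swapping back(1) and move(1) lands elsewhere
t0: (2, 0) facing down
step 1 (back(1)): (2, 1) facing down
step 2 (strafe(right, 2)): (0, 1) facing down
step 3 (move(1)): (0, 0) facing down
uniquely the one of 343 3-step routes that fits.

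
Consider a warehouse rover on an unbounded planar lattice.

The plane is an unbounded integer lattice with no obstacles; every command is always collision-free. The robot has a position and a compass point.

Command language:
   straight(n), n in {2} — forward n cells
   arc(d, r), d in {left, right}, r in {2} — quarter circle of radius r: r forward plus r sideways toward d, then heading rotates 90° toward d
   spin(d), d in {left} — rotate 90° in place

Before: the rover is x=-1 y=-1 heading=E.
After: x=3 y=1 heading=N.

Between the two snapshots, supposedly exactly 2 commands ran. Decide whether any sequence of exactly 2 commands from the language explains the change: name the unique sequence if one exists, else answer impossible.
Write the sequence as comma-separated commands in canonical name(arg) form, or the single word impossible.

key: order matters: swapping straight(2) and arc(left, 2) lands elsewhere
t0: x=-1 y=-1 heading=E
[1] after straight(2): x=1 y=-1 heading=E
[2] after arc(left, 2): x=3 y=1 heading=N
all 16 alternatives checked — unique.

straight(2), arc(left, 2)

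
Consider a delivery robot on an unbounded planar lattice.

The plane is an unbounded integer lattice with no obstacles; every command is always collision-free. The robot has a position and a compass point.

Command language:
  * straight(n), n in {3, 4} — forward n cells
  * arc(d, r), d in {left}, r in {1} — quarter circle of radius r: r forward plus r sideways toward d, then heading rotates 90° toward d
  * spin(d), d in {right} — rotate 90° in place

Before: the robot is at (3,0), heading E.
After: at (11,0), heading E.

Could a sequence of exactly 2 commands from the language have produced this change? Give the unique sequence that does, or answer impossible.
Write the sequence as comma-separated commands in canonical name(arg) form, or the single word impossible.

straight(4), straight(4)

key: heading stays E — no command in the sequence turns
initial: at (3,0), heading E
step 1 (straight(4)): at (7,0), heading E
step 2 (straight(4)): at (11,0), heading E
no other 2-command option fits: unique.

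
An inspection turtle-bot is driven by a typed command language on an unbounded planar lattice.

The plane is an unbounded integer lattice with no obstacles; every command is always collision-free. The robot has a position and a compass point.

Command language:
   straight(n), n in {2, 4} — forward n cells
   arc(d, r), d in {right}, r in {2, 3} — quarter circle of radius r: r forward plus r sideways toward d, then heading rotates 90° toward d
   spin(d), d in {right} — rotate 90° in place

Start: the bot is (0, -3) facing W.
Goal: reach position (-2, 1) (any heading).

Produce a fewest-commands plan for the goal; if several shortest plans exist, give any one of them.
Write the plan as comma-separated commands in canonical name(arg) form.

t0: (0, -3) facing W
step 1 (arc(right, 2)): (-2, -1) facing N
step 2 (straight(2)): (-2, 1) facing N
minimal: 2 command(s), checked below 2.

arc(right, 2), straight(2)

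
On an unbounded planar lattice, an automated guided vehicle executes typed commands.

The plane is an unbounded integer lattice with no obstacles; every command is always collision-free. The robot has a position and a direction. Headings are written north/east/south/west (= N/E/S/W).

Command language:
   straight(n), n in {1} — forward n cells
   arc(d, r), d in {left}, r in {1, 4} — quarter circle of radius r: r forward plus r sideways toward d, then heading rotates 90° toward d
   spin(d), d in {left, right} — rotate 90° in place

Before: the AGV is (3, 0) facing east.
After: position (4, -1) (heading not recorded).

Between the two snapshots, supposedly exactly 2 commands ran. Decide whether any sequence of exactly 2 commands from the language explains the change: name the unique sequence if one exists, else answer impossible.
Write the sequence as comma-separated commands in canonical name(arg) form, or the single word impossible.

key: order matters: swapping spin(right) and arc(left, 1) lands elsewhere
start: (3, 0) facing east
step 1 (spin(right)): (3, 0) facing south
step 2 (arc(left, 1)): (4, -1) facing east
no rival 2-sequence matches.

spin(right), arc(left, 1)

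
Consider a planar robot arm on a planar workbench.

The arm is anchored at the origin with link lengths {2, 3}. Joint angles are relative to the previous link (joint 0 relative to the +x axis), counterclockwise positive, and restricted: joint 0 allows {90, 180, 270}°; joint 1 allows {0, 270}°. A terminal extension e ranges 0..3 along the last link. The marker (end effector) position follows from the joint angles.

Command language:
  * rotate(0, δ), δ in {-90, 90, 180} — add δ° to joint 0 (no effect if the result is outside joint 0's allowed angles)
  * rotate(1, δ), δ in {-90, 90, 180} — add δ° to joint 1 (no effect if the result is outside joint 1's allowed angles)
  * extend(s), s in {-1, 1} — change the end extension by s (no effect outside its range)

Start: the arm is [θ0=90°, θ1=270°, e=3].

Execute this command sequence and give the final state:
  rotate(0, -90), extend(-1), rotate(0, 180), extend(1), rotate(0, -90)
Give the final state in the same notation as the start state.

begin: [θ0=90°, θ1=270°, e=3]
t=1 rotate(0, -90) ⇒ [θ0=90°, θ1=270°, e=3]
t=2 extend(-1) ⇒ [θ0=90°, θ1=270°, e=2]
t=3 rotate(0, 180) ⇒ [θ0=270°, θ1=270°, e=2]
t=4 extend(1) ⇒ [θ0=270°, θ1=270°, e=3]
t=5 rotate(0, -90) ⇒ [θ0=180°, θ1=270°, e=3]

[θ0=180°, θ1=270°, e=3]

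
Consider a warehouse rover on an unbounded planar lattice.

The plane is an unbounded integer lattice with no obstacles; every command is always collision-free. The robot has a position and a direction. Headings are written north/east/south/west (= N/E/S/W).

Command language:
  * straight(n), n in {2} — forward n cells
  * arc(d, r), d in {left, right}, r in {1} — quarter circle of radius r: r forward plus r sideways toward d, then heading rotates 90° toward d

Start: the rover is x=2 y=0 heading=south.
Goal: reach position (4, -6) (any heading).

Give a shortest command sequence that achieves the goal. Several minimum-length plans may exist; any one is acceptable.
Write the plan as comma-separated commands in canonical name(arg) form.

arc(left, 1), arc(right, 1), straight(2), straight(2)

t0: x=2 y=0 heading=south
step 1 (arc(left, 1)): x=3 y=-1 heading=east
step 2 (arc(right, 1)): x=4 y=-2 heading=south
step 3 (straight(2)): x=4 y=-4 heading=south
step 4 (straight(2)): x=4 y=-6 heading=south
no 3-step plan works, so 4 is optimal.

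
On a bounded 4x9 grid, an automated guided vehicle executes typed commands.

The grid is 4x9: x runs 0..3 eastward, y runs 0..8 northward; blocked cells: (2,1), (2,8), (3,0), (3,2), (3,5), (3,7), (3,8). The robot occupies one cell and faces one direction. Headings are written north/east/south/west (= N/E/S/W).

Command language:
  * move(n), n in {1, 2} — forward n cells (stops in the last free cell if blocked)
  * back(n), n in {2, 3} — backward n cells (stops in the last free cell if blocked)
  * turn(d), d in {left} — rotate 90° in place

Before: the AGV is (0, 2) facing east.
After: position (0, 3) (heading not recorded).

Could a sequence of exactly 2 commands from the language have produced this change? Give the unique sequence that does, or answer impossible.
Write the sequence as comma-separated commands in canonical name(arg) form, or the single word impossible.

turn(left), move(1)

key: running move(1) before turn(left) would end elsewhere — order is forced
start: (0, 2) facing east
t=1 turn(left) ⇒ (0, 2) facing north
t=2 move(1) ⇒ (0, 3) facing north
uniquely the one of 25 2-step routes that fits.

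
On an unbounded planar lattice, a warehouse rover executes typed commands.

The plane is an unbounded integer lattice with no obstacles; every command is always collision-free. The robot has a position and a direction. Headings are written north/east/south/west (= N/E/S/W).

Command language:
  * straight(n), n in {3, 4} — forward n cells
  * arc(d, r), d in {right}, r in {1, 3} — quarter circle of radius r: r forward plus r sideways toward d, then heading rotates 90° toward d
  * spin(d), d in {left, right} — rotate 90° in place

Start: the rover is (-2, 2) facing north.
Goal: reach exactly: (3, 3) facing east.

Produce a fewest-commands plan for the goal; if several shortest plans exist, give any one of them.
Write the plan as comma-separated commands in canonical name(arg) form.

t0: (-2, 2) facing north
1. arc(right, 1) → (-1, 3) facing east
2. straight(4) → (3, 3) facing east
minimal: 2 command(s), checked below 2.

arc(right, 1), straight(4)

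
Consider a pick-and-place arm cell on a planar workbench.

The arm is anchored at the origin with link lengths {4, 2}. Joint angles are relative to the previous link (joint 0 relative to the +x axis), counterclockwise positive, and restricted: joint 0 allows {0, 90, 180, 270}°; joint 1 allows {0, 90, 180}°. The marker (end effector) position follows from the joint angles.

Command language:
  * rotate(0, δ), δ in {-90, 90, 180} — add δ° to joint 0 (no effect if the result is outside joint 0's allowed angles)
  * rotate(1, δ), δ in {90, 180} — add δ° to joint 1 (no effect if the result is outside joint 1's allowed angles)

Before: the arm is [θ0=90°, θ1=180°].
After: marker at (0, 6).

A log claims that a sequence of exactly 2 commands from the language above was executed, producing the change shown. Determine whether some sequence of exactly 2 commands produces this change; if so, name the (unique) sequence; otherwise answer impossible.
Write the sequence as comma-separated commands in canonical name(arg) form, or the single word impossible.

key: running rotate(1, 180) before rotate(1, 90) would end elsewhere — order is forced
t0: [θ0=90°, θ1=180°]
[1] after rotate(1, 90): [θ0=90°, θ1=180°]
[2] after rotate(1, 180): [θ0=90°, θ1=0°]
uniquely the one of 25 2-step routes that fits.

rotate(1, 90), rotate(1, 180)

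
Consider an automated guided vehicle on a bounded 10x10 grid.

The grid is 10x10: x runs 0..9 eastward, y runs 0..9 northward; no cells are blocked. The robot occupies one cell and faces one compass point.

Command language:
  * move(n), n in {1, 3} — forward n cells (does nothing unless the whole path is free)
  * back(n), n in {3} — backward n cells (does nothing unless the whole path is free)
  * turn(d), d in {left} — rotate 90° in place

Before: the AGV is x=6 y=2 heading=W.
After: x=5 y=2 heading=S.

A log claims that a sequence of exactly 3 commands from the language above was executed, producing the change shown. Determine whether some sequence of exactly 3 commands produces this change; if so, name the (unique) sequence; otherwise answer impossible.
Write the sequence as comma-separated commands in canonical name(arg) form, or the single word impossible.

move(1), turn(left), move(3)

key: move(3) would leave the grid, so it does nothing
t0: x=6 y=2 heading=W
step 1 (move(1)): x=5 y=2 heading=W
step 2 (turn(left)): x=5 y=2 heading=S
step 3 (move(3)): x=5 y=2 heading=S
no rival 3-sequence matches.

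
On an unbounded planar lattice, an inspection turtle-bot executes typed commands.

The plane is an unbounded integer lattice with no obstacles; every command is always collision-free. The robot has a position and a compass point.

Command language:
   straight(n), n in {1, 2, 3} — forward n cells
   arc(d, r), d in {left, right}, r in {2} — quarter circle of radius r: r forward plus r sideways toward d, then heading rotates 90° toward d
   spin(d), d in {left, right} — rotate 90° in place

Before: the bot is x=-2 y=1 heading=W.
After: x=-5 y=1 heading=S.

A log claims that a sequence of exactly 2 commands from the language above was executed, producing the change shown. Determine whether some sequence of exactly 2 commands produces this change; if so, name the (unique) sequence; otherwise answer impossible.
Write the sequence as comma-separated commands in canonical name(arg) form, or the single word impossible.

key: running spin(left) before straight(3) would end elsewhere — order is forced
begin: x=-2 y=1 heading=W
step 1 (straight(3)): x=-5 y=1 heading=W
step 2 (spin(left)): x=-5 y=1 heading=S
uniquely the one of 49 2-step routes that fits.

straight(3), spin(left)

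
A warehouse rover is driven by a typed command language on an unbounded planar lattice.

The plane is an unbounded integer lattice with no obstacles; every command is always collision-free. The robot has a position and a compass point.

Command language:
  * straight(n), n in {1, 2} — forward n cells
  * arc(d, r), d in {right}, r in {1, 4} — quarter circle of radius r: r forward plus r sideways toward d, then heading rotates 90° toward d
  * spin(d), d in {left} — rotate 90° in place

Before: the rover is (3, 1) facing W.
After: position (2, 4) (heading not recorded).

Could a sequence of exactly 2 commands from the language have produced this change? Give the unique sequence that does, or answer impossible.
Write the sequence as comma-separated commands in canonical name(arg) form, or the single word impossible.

key: order matters: swapping arc(right, 1) and straight(2) lands elsewhere
from: (3, 1) facing W
step 1 (arc(right, 1)): (2, 2) facing N
step 2 (straight(2)): (2, 4) facing N
no other 2-command option fits: unique.

arc(right, 1), straight(2)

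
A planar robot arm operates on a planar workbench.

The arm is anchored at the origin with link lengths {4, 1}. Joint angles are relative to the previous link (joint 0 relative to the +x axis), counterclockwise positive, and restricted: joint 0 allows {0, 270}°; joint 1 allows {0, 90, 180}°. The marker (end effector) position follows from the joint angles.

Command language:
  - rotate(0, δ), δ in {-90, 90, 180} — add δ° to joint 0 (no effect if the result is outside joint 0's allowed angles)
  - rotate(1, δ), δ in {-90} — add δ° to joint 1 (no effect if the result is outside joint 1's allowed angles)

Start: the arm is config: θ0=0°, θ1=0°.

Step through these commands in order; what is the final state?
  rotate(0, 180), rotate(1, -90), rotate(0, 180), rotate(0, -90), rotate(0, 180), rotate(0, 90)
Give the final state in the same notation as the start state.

begin: config: θ0=0°, θ1=0°
[1] after rotate(0, 180): config: θ0=0°, θ1=0°
[2] after rotate(1, -90): config: θ0=0°, θ1=0°
[3] after rotate(0, 180): config: θ0=0°, θ1=0°
[4] after rotate(0, -90): config: θ0=270°, θ1=0°
[5] after rotate(0, 180): config: θ0=270°, θ1=0°
[6] after rotate(0, 90): config: θ0=0°, θ1=0°

config: θ0=0°, θ1=0°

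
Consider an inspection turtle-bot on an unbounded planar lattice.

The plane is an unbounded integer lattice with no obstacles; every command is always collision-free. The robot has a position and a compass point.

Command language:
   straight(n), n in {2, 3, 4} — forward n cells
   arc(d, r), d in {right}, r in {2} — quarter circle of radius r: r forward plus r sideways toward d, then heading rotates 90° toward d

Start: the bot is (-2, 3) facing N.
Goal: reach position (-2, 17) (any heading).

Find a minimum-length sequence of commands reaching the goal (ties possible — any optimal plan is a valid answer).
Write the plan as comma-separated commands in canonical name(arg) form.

straight(3), straight(3), straight(4), straight(4)

begin: (-2, 3) facing N
1. straight(3) → (-2, 6) facing N
2. straight(3) → (-2, 9) facing N
3. straight(4) → (-2, 13) facing N
4. straight(4) → (-2, 17) facing N
no 3-step plan works, so 4 is optimal.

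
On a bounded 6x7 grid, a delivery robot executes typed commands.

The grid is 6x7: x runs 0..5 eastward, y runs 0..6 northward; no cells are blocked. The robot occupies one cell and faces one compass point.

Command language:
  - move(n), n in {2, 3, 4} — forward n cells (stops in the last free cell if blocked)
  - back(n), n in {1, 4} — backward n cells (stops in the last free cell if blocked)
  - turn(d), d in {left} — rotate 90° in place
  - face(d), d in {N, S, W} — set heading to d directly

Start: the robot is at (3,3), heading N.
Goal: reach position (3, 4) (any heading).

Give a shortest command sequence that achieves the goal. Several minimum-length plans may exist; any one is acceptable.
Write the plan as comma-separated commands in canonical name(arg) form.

face(S), back(1)

initial: at (3,3), heading N
step 1 (face(S)): at (3,3), heading S
step 2 (back(1)): at (3,4), heading S
shorter routes all fall short; 2 is best.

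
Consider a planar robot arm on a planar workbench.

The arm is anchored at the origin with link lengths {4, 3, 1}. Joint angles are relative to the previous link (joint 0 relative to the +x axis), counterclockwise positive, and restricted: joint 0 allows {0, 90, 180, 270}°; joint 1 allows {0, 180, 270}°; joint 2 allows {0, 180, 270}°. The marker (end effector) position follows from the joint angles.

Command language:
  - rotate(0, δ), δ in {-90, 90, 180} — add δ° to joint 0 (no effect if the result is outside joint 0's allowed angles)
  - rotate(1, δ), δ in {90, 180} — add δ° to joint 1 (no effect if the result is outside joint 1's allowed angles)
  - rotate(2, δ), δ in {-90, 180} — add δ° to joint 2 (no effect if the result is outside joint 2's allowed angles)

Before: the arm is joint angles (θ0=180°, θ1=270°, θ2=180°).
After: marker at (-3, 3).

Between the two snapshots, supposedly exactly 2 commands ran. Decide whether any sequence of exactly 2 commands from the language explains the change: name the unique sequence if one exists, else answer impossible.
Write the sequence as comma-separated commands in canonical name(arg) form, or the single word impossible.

key: running rotate(2, -90) before rotate(2, 180) would end elsewhere — order is forced
initial: joint angles (θ0=180°, θ1=270°, θ2=180°)
1. rotate(2, 180) → joint angles (θ0=180°, θ1=270°, θ2=0°)
2. rotate(2, -90) → joint angles (θ0=180°, θ1=270°, θ2=270°)
no rival 2-sequence matches.

rotate(2, 180), rotate(2, -90)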